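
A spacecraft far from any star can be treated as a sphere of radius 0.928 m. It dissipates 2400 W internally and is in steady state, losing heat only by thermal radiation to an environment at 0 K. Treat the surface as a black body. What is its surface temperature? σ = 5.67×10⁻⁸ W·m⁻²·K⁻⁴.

Steady state: internal power = radiated power, P = εσA T⁴.
Radiating area A = 4πr² = 10.82 m².
T⁴ = P/(εσA) = 2400/(1.0·5.67×10⁻⁸·10.82) = 3.911×10⁹ K⁴.
T = (3.911×10⁹)^(1/4).

T ≈ 250 K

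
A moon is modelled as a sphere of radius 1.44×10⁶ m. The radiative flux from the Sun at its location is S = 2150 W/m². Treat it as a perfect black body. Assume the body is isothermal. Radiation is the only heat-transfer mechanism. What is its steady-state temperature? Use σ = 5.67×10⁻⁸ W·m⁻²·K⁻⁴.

T ≈ 312 K

At equilibrium, absorbed power = emitted power.
Absorbing cross-section = πr² = 6.514×10¹² m²; emitting surface = 4πr² = 2.606×10¹³ m² (ratio 4).
S·A_cross = εσ·A_surf·T⁴  ⇒  T⁴ = S/(4σ).
T⁴ = 1.00·2150/(4·5.67×10⁻⁸) = 9.480×10⁹ K⁴.
T = (9.480×10⁹)^(1/4).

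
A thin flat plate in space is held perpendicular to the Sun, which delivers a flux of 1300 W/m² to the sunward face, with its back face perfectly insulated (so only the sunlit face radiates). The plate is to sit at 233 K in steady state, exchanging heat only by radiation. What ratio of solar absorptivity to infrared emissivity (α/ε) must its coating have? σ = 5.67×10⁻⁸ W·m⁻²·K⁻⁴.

Balance: αS·A = εσ·1A·T⁴ ⇒ α/ε = σT⁴/S.
α/ε = 5.67×10⁻⁸·(233)⁴/1300 = 5.67×10⁻⁸·2.947×10⁹/1300.

α/ε ≈ 0.129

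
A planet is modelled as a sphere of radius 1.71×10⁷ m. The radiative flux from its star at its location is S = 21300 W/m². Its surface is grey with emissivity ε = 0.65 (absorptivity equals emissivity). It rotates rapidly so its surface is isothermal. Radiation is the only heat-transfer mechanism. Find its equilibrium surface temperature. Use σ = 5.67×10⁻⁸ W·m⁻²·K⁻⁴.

T ≈ 554 K

At equilibrium, absorbed power = emitted power.
Absorbing cross-section = πr² = 9.186×10¹⁴ m²; emitting surface = 4πr² = 3.675×10¹⁵ m² (ratio 4).
εS·A_cross = εσ·A_surf·T⁴  ⇒  T⁴ = S/(4σ)   (ε cancels).
T⁴ = 21300/(4·5.67×10⁻⁸) = 9.392×10¹⁰ K⁴.
T = (9.392×10¹⁰)^(1/4).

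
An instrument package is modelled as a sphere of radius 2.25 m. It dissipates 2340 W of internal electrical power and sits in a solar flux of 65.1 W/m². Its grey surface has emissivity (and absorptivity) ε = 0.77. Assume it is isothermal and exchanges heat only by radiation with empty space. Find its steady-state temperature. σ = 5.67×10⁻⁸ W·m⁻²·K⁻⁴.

T ≈ 183 K

At steady state, absorbed solar power + internal power = radiated power.
Absorbed: α·S·A_cross = 0.77·65.1·15.90 = 797.2 W (cross-section πr²).
Total input = 797.2 + 2340 = 3137 W.
Radiated: εσ·A_surf·T⁴ with A_surf = 4πr² = 63.62 m².
T⁴ = 3137/(0.77·5.67×10⁻⁸·63.62) = 1.130×10⁹ K⁴.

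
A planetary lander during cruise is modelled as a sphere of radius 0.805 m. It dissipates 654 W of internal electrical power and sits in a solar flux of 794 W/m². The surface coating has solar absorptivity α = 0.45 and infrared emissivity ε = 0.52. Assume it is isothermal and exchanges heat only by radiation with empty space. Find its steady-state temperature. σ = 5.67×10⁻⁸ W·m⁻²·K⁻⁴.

At steady state, absorbed solar power + internal power = radiated power.
Absorbed: α·S·A_cross = 0.45·794·2.036 = 727.4 W (cross-section πr²).
Total input = 727.4 + 654 = 1381 W.
Radiated: εσ·A_surf·T⁴ with A_surf = 4πr² = 8.143 m².
T⁴ = 1381/(0.52·5.67×10⁻⁸·8.143) = 5.754×10⁹ K⁴.

T ≈ 275 K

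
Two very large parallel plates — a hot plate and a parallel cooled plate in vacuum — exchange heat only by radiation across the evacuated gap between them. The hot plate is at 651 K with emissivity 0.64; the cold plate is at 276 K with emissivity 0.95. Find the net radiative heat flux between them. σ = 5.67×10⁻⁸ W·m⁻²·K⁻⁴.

For two infinite grey parallel plates, q = σ(T₁⁴ − T₂⁴)/(1/ε₁ + 1/ε₂ − 1).
T₁⁴ − T₂⁴ = 1.796×10¹¹ − 5.803×10⁹ = 1.738×10¹¹ K⁴.
1/ε₁ + 1/ε₂ − 1 = 1.562 + 1.053 − 1 = 1.615.
q = 5.67×10⁻⁸ × 1.738×10¹¹ / 1.615.

q ≈ 6100 W/m²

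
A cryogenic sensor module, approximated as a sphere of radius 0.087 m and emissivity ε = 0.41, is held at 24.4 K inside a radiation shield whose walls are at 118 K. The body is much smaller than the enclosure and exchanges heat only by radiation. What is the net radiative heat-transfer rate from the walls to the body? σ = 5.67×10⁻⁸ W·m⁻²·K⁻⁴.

For a small grey body in a large enclosure: P_net = εσA(T_body⁴ − T_wall⁴).
A = 4πr² = 0.09511 m²; T_body⁴ − T_wall⁴ = 3.545×10⁵ − 1.939×10⁸ = -1.935×10⁸ K⁴.
|P_net| = 0.41·5.67×10⁻⁸·0.09511·1.935×10⁸.

P_net ≈ 0.428 W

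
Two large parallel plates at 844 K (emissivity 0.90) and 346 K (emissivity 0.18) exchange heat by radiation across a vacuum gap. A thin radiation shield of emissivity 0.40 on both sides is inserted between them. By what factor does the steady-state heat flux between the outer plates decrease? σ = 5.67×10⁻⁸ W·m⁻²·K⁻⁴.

factor ≈ 1.71

Without shield: q₀ = σΔ(T⁴)/(1/ε₁+1/ε₂−1) with denominator 5.667.
With shield the two gaps are in series; the resistances add: (1/ε₁+1/ε_s−1)+(1/ε_s+1/ε₂−1) = 2.611+7.056 = 9.667.
Heat-flux ratio q₀/q = 9.667/5.667.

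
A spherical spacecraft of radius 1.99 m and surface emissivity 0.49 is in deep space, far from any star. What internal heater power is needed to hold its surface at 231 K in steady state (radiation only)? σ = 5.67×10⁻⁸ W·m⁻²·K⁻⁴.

P ≈ 3940 W

P = εσ·4πr²·T⁴.
4πr² = 49.76 m²; T⁴ = 2.847×10⁹ K⁴.
P = 0.49·5.67×10⁻⁸·49.76·2.847×10⁹.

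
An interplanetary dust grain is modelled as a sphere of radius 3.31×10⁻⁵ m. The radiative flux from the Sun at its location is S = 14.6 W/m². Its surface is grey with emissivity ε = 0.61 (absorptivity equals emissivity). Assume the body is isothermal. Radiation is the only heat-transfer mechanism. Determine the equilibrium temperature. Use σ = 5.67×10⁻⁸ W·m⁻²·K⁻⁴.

T ≈ 89.6 K

At equilibrium, absorbed power = emitted power.
Absorbing cross-section = πr² = 3.442×10⁻⁹ m²; emitting surface = 4πr² = 1.377×10⁻⁸ m² (ratio 4).
εS·A_cross = εσ·A_surf·T⁴  ⇒  T⁴ = S/(4σ)   (ε cancels).
T⁴ = 14.6/(4·5.67×10⁻⁸) = 6.437×10⁷ K⁴.
T = (6.437×10⁷)^(1/4).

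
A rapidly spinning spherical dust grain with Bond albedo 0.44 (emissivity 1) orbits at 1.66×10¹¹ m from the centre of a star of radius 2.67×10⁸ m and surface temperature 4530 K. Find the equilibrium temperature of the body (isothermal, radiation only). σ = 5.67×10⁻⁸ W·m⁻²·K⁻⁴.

The star's surface emits σT_*⁴; at distance d the flux is S = σT_*⁴(R_*/d)².
S = 5.67×10⁻⁸·(4530)⁴·(2.67×10⁸/1.66×10¹¹)² = 61.77 W/m².
For an isothermal sphere T⁴ = (1−a)S/(4σ) = 1.525×10⁸ K⁴.

T ≈ 111 K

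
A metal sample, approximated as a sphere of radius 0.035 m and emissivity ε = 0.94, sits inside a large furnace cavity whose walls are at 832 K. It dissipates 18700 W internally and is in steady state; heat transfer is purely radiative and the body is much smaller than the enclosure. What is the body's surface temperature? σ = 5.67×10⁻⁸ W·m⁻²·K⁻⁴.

For a small grey body in a large enclosure, net radiated power = εσA(T⁴ − T_w⁴).
Steady state: P = εσA(T⁴ − T_w⁴) with A = 4πr² = 0.01539 m².
T⁴ = P/(εσA) + T_w⁴ = 18700/(0.94·5.67×10⁻⁸·0.01539) + (832)⁴
    = 2.279×10¹³ + 4.792×10¹¹ = 2.327×10¹³ K⁴.

T ≈ 2200 K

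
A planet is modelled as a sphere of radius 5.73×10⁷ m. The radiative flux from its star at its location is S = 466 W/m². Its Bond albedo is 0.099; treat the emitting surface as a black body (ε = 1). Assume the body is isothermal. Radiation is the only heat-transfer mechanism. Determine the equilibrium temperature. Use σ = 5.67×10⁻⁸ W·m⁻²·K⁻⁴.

T ≈ 207 K

At equilibrium, absorbed power = emitted power.
Absorbing cross-section = πr² = 1.031×10¹⁶ m²; emitting surface = 4πr² = 4.126×10¹⁶ m² (ratio 4).
(1−a)S·A_cross = εσ·A_surf·T⁴  ⇒  T⁴ = (1−a)S/(4σ).
T⁴ = 0.901·466/(4·5.67×10⁻⁸) = 1.851×10⁹ K⁴.
T = (1.851×10⁹)^(1/4).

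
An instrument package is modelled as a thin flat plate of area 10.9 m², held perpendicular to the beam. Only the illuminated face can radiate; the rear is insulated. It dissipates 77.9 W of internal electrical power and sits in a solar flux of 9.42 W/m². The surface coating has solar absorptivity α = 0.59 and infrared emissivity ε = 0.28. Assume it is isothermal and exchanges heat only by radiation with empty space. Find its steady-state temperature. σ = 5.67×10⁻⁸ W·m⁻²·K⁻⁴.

At steady state, absorbed solar power + internal power = radiated power.
Absorbed: α·S·A_cross = 0.59·9.42·10.90 = 60.58 W (cross-section A).
Total input = 60.58 + 77.9 = 138.5 W.
Radiated: εσ·A_surf·T⁴ with A_surf = A = 10.90 m².
T⁴ = 138.5/(0.28·5.67×10⁻⁸·10.90) = 8.002×10⁸ K⁴.

T ≈ 168 K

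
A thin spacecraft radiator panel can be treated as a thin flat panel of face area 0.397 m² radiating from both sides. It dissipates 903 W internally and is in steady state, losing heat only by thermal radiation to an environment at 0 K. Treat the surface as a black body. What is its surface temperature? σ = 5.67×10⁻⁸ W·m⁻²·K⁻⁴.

T ≈ 376 K

Steady state: internal power = radiated power, P = εσA T⁴.
Radiating area A = 2·0.397 = 0.7940 m².
T⁴ = P/(εσA) = 903/(1.0·5.67×10⁻⁸·0.7940) = 2.006×10¹⁰ K⁴.
T = (2.006×10¹⁰)^(1/4).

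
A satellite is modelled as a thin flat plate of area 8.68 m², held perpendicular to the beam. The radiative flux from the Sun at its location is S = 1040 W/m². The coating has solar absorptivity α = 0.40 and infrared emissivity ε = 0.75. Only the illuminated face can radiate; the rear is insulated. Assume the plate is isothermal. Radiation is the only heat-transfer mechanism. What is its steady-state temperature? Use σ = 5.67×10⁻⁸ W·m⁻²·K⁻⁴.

At equilibrium, absorbed power = emitted power.
Absorbing cross-section = A = 8.680 m²; emitting surface = A = 8.680 m² (ratio 1).
αS·A_cross = εσ·A_surf·T⁴  ⇒  T⁴ = αS/(ε·1σ).
T⁴ = 0.400·1040/(0.75·1·5.67×10⁻⁸) = 9.782×10⁹ K⁴.
T = (9.782×10⁹)^(1/4).

T ≈ 314 K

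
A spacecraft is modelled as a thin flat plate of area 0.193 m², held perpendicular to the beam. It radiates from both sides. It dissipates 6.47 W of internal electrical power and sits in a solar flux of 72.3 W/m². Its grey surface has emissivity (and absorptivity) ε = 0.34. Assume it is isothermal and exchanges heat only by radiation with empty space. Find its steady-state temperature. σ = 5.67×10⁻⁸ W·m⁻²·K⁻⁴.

T ≈ 197 K

At steady state, absorbed solar power + internal power = radiated power.
Absorbed: α·S·A_cross = 0.34·72.3·0.1930 = 4.744 W (cross-section A).
Total input = 4.744 + 6.47 = 11.21 W.
Radiated: εσ·A_surf·T⁴ with A_surf = 2A = 0.3860 m².
T⁴ = 11.21/(0.34·5.67×10⁻⁸·0.3860) = 1.507×10⁹ K⁴.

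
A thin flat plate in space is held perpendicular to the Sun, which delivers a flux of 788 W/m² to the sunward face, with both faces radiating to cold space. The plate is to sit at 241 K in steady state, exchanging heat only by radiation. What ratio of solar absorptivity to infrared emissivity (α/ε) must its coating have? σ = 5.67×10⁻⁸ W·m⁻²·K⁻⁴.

Balance: αS·A = εσ·2A·T⁴ ⇒ α/ε = 2σT⁴/S.
α/ε = 2·5.67×10⁻⁸·(241)⁴/788 = 2·5.67×10⁻⁸·3.373×10⁹/788.

α/ε ≈ 0.485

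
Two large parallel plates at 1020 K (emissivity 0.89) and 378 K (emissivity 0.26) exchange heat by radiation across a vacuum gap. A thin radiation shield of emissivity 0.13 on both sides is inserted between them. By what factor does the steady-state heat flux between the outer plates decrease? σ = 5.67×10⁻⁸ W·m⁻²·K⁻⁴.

Without shield: q₀ = σΔ(T⁴)/(1/ε₁+1/ε₂−1) with denominator 3.970.
With shield the two gaps are in series; the resistances add: (1/ε₁+1/ε_s−1)+(1/ε_s+1/ε₂−1) = 7.816+10.54 = 18.35.
Heat-flux ratio q₀/q = 18.35/3.970.

factor ≈ 4.62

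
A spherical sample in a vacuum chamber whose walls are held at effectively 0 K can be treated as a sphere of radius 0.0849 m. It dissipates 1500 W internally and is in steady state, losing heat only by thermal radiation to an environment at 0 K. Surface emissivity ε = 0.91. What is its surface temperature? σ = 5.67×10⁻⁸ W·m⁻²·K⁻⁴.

T ≈ 753 K

Steady state: internal power = radiated power, P = εσA T⁴.
Radiating area A = 4πr² = 0.09058 m².
T⁴ = P/(εσA) = 1500/(0.91·5.67×10⁻⁸·0.09058) = 3.210×10¹¹ K⁴.
T = (3.210×10¹¹)^(1/4).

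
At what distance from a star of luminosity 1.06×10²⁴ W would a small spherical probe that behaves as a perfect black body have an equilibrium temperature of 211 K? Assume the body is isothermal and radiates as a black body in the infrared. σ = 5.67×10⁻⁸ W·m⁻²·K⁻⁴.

For an isothermal black-emitting sphere, (1−a)S·πr² = σ·4πr²·T⁴ ⇒ S = 4σT⁴/(1−a).
S = 4·5.67×10⁻⁸·(211)⁴/1.00 = 449.5 W/m².
Flux falls as S = L/(4πd²), so d = √(L/(4πS)) = √(1.06×10²⁴/(4π·449.5)).

d ≈ 1.37×10¹⁰ m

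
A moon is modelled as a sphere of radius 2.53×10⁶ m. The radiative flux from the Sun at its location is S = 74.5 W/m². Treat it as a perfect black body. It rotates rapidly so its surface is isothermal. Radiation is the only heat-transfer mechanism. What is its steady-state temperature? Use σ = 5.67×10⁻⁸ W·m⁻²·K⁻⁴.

T ≈ 135 K

At equilibrium, absorbed power = emitted power.
Absorbing cross-section = πr² = 2.011×10¹³ m²; emitting surface = 4πr² = 8.044×10¹³ m² (ratio 4).
S·A_cross = εσ·A_surf·T⁴  ⇒  T⁴ = S/(4σ).
T⁴ = 1.00·74.5/(4·5.67×10⁻⁸) = 3.285×10⁸ K⁴.
T = (3.285×10⁸)^(1/4).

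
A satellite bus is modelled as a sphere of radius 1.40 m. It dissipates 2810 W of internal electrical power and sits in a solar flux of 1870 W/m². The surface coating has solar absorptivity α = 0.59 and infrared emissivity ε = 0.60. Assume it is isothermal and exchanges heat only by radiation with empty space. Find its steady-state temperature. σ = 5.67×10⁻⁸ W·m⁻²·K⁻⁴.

T ≈ 327 K

At steady state, absorbed solar power + internal power = radiated power.
Absorbed: α·S·A_cross = 0.59·1870·6.158 = 6794 W (cross-section πr²).
Total input = 6794 + 2810 = 9604 W.
Radiated: εσ·A_surf·T⁴ with A_surf = 4πr² = 24.63 m².
T⁴ = 9604/(0.60·5.67×10⁻⁸·24.63) = 1.146×10¹⁰ K⁴.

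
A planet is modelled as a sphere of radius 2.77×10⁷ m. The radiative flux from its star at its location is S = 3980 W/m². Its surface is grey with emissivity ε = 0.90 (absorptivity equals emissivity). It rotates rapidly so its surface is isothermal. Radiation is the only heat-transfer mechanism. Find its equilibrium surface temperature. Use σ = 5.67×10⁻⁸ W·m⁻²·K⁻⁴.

T ≈ 364 K

At equilibrium, absorbed power = emitted power.
Absorbing cross-section = πr² = 2.411×10¹⁵ m²; emitting surface = 4πr² = 9.642×10¹⁵ m² (ratio 4).
εS·A_cross = εσ·A_surf·T⁴  ⇒  T⁴ = S/(4σ)   (ε cancels).
T⁴ = 3980/(4·5.67×10⁻⁸) = 1.755×10¹⁰ K⁴.
T = (1.755×10¹⁰)^(1/4).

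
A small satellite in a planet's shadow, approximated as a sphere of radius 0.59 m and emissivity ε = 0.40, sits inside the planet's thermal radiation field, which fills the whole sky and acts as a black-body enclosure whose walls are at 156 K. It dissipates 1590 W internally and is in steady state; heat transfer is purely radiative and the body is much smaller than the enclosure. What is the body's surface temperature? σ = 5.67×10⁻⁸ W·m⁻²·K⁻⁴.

For a small grey body in a large enclosure, net radiated power = εσA(T⁴ − T_w⁴).
Steady state: P = εσA(T⁴ − T_w⁴) with A = 4πr² = 4.374 m².
T⁴ = P/(εσA) + T_w⁴ = 1590/(0.40·5.67×10⁻⁸·4.374) + (156)⁴
    = 1.603×10¹⁰ + 5.922×10⁸ = 1.662×10¹⁰ K⁴.

T ≈ 359 K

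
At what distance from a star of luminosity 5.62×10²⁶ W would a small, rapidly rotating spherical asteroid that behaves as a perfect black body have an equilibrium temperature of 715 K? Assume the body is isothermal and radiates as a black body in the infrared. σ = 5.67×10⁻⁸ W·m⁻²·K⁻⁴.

d ≈ 2.75×10¹⁰ m

For an isothermal black-emitting sphere, (1−a)S·πr² = σ·4πr²·T⁴ ⇒ S = 4σT⁴/(1−a).
S = 4·5.67×10⁻⁸·(715)⁴/1.00 = 59270 W/m².
Flux falls as S = L/(4πd²), so d = √(L/(4πS)) = √(5.62×10²⁶/(4π·59270)).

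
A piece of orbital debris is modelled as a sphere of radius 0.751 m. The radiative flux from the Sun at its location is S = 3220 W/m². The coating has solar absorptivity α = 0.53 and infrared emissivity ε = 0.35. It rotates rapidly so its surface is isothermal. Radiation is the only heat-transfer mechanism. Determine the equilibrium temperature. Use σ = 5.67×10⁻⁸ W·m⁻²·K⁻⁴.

At equilibrium, absorbed power = emitted power.
Absorbing cross-section = πr² = 1.772 m²; emitting surface = 4πr² = 7.087 m² (ratio 4).
αS·A_cross = εσ·A_surf·T⁴  ⇒  T⁴ = αS/(ε·4σ).
T⁴ = 0.530·3220/(0.35·4·5.67×10⁻⁸) = 2.150×10¹⁰ K⁴.
T = (2.150×10¹⁰)^(1/4).

T ≈ 383 K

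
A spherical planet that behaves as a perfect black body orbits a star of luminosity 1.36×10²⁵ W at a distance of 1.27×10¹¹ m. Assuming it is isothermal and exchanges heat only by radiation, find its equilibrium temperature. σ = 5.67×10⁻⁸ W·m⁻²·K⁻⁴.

T ≈ 131 K

First find the stellar flux at distance d: S = L/(4πd²) = 1.36×10²⁵/(4π·(1.27×10¹¹)²) = 67.10 W/m².
For an isothermal sphere, absorbed (1−a)S·πr² = emitted σ·4πr²·T⁴, so T⁴ = (1−a)S/(4σ).
T⁴ = 1.00·67.10/(4·5.67×10⁻⁸) = 2.959×10⁸ K⁴.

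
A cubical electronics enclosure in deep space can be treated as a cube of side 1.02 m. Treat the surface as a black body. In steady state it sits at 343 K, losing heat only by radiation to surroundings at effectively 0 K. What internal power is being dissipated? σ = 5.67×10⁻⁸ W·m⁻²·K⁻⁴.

P ≈ 4900 W

Steady state: P = εσA T⁴.
A = 6L² = 6.242 m²; T⁴ = (343)⁴ = 1.384×10¹⁰ K⁴.
P = 1.0 × 5.67×10⁻⁸ × 6.242 × 1.384×10¹⁰.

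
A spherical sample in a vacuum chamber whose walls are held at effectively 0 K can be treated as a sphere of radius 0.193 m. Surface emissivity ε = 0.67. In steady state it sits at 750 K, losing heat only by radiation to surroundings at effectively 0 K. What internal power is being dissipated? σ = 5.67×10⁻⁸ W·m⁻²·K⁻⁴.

P ≈ 5630 W

Steady state: P = εσA T⁴.
A = 4πr² = 0.4681 m²; T⁴ = (750)⁴ = 3.164×10¹¹ K⁴.
P = 0.67 × 5.67×10⁻⁸ × 0.4681 × 3.164×10¹¹.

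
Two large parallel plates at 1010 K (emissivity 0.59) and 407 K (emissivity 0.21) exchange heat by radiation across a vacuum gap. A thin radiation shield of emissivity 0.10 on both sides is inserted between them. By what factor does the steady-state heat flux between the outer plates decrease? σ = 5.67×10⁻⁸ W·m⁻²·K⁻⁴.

factor ≈ 4.48

Without shield: q₀ = σΔ(T⁴)/(1/ε₁+1/ε₂−1) with denominator 5.457.
With shield the two gaps are in series; the resistances add: (1/ε₁+1/ε_s−1)+(1/ε_s+1/ε₂−1) = 10.69+13.76 = 24.46.
Heat-flux ratio q₀/q = 24.46/5.457.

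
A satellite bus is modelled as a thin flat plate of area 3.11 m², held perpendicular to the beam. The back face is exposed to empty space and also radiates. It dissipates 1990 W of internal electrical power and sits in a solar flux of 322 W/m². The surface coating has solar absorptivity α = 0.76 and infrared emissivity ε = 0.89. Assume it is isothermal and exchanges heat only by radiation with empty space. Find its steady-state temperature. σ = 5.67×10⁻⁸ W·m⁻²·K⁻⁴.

At steady state, absorbed solar power + internal power = radiated power.
Absorbed: α·S·A_cross = 0.76·322·3.110 = 761.1 W (cross-section A).
Total input = 761.1 + 1990 = 2751 W.
Radiated: εσ·A_surf·T⁴ with A_surf = 2A = 6.220 m².
T⁴ = 2751/(0.89·5.67×10⁻⁸·6.220) = 8.765×10⁹ K⁴.

T ≈ 306 K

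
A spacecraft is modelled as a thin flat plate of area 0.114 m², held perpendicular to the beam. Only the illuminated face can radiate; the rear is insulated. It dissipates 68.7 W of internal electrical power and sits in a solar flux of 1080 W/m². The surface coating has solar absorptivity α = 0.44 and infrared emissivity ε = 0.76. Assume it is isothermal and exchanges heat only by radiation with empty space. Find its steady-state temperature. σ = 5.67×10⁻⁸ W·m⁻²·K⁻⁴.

At steady state, absorbed solar power + internal power = radiated power.
Absorbed: α·S·A_cross = 0.44·1080·0.1140 = 54.17 W (cross-section A).
Total input = 54.17 + 68.7 = 122.9 W.
Radiated: εσ·A_surf·T⁴ with A_surf = A = 0.1140 m².
T⁴ = 122.9/(0.76·5.67×10⁻⁸·0.1140) = 2.501×10¹⁰ K⁴.

T ≈ 398 K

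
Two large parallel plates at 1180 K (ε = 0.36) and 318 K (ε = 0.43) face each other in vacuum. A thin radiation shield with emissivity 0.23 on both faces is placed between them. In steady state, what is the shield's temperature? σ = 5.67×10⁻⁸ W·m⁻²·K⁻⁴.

T_s ≈ 984 K

In steady state the net flux on the hot side equals that on the cold side.
σ(T₁⁴−T_s⁴)/D₁ = σ(T_s⁴−T₂⁴)/D₂, with D₁ = 1/ε₁+1/ε_s−1 = 6.126, D₂ = 1/ε_s+1/ε₂−1 = 5.673.
Solve for T_s⁴: T_s⁴ = (D₂·T₁⁴ + D₁·T₂⁴)/(D₁+D₂) = 9.375×10¹¹ K⁴.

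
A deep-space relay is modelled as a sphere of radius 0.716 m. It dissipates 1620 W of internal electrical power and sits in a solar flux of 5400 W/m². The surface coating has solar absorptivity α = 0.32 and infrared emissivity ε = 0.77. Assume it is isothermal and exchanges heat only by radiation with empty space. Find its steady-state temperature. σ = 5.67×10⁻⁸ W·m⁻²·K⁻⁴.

At steady state, absorbed solar power + internal power = radiated power.
Absorbed: α·S·A_cross = 0.32·5400·1.611 = 2783 W (cross-section πr²).
Total input = 2783 + 1620 = 4403 W.
Radiated: εσ·A_surf·T⁴ with A_surf = 4πr² = 6.442 m².
T⁴ = 4403/(0.77·5.67×10⁻⁸·6.442) = 1.565×10¹⁰ K⁴.

T ≈ 354 K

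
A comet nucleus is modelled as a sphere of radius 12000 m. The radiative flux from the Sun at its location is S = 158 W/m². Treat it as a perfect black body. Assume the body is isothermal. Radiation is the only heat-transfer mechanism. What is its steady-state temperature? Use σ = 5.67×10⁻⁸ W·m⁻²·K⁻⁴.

At equilibrium, absorbed power = emitted power.
Absorbing cross-section = πr² = 4.524×10⁸ m²; emitting surface = 4πr² = 1.810×10⁹ m² (ratio 4).
S·A_cross = εσ·A_surf·T⁴  ⇒  T⁴ = S/(4σ).
T⁴ = 1.00·158/(4·5.67×10⁻⁸) = 6.966×10⁸ K⁴.
T = (6.966×10⁸)^(1/4).

T ≈ 162 K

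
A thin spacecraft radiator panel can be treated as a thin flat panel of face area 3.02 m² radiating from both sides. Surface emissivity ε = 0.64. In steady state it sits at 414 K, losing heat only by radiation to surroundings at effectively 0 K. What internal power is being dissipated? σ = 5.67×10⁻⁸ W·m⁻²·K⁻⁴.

Steady state: P = εσA T⁴.
A = 2·3.02 = 6.040 m²; T⁴ = (414)⁴ = 2.938×10¹⁰ K⁴.
P = 0.64 × 5.67×10⁻⁸ × 6.040 × 2.938×10¹⁰.

P ≈ 6440 W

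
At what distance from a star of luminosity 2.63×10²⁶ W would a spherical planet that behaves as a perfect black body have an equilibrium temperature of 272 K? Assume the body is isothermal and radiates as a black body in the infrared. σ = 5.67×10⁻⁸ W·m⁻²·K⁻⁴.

For an isothermal black-emitting sphere, (1−a)S·πr² = σ·4πr²·T⁴ ⇒ S = 4σT⁴/(1−a).
S = 4·5.67×10⁻⁸·(272)⁴/1.00 = 1241 W/m².
Flux falls as S = L/(4πd²), so d = √(L/(4πS)) = √(2.63×10²⁶/(4π·1241)).

d ≈ 1.30×10¹¹ m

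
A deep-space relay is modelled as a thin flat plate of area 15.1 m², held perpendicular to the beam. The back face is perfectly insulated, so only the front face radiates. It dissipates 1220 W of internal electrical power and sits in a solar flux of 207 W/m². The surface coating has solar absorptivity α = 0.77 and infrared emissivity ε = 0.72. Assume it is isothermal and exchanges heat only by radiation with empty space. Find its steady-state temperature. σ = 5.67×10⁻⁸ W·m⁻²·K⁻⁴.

At steady state, absorbed solar power + internal power = radiated power.
Absorbed: α·S·A_cross = 0.77·207·15.10 = 2407 W (cross-section A).
Total input = 2407 + 1220 = 3627 W.
Radiated: εσ·A_surf·T⁴ with A_surf = A = 15.10 m².
T⁴ = 3627/(0.72·5.67×10⁻⁸·15.10) = 5.883×10⁹ K⁴.

T ≈ 277 K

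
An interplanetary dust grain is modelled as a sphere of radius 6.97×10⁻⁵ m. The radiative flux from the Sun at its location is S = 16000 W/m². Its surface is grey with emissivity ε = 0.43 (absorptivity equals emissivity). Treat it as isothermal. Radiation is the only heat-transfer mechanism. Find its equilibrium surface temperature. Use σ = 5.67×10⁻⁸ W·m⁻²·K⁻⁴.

At equilibrium, absorbed power = emitted power.
Absorbing cross-section = πr² = 1.526×10⁻⁸ m²; emitting surface = 4πr² = 6.105×10⁻⁸ m² (ratio 4).
εS·A_cross = εσ·A_surf·T⁴  ⇒  T⁴ = S/(4σ)   (ε cancels).
T⁴ = 16000/(4·5.67×10⁻⁸) = 7.055×10¹⁰ K⁴.
T = (7.055×10¹⁰)^(1/4).

T ≈ 515 K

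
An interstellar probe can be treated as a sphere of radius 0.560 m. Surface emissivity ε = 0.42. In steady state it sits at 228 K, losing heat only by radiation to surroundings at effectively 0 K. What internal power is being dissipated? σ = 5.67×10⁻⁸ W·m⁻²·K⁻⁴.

Steady state: P = εσA T⁴.
A = 4πr² = 3.941 m²; T⁴ = (228)⁴ = 2.702×10⁹ K⁴.
P = 0.42 × 5.67×10⁻⁸ × 3.941 × 2.702×10⁹.

P ≈ 254 W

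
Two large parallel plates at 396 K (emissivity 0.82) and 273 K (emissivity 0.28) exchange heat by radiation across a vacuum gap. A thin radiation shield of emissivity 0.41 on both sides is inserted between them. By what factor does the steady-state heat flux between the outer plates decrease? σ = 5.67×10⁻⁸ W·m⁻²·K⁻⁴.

factor ≈ 2.02

Without shield: q₀ = σΔ(T⁴)/(1/ε₁+1/ε₂−1) with denominator 3.791.
With shield the two gaps are in series; the resistances add: (1/ε₁+1/ε_s−1)+(1/ε_s+1/ε₂−1) = 2.659+5.010 = 7.669.
Heat-flux ratio q₀/q = 7.669/3.791.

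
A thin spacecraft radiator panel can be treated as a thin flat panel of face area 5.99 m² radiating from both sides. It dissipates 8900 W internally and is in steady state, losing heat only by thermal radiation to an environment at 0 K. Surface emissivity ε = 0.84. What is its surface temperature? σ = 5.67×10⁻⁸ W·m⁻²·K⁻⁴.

Steady state: internal power = radiated power, P = εσA T⁴.
Radiating area A = 2·5.99 = 11.98 m².
T⁴ = P/(εσA) = 8900/(0.84·5.67×10⁻⁸·11.98) = 1.560×10¹⁰ K⁴.
T = (1.560×10¹⁰)^(1/4).

T ≈ 353 K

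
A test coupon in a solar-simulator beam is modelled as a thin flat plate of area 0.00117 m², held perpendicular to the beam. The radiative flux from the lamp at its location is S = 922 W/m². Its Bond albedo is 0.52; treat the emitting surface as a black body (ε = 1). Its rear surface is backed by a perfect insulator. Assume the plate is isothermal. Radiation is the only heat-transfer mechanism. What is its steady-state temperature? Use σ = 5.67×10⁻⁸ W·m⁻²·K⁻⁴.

T ≈ 297 K

At equilibrium, absorbed power = emitted power.
Absorbing cross-section = A = 0.001170 m²; emitting surface = A = 0.001170 m² (ratio 1).
(1−a)S·A_cross = εσ·A_surf·T⁴  ⇒  T⁴ = (1−a)S/(1σ).
T⁴ = 0.480·922/(1·5.67×10⁻⁸) = 7.805×10⁹ K⁴.
T = (7.805×10⁹)^(1/4).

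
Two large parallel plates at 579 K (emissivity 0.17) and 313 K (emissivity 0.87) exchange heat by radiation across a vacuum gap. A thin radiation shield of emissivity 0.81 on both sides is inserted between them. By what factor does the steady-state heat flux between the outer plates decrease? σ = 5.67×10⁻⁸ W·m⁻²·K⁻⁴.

factor ≈ 1.24

Without shield: q₀ = σΔ(T⁴)/(1/ε₁+1/ε₂−1) with denominator 6.032.
With shield the two gaps are in series; the resistances add: (1/ε₁+1/ε_s−1)+(1/ε_s+1/ε₂−1) = 6.117+1.384 = 7.501.
Heat-flux ratio q₀/q = 7.501/6.032.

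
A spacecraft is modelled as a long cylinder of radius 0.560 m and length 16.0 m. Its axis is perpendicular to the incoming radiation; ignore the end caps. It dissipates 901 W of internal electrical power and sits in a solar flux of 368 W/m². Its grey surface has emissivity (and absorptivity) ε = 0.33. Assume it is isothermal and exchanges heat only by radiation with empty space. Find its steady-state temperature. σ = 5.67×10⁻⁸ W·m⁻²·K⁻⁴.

At steady state, absorbed solar power + internal power = radiated power.
Absorbed: α·S·A_cross = 0.33·368·17.92 = 2176 W (cross-section 2rL).
Total input = 2176 + 901 = 3077 W.
Radiated: εσ·A_surf·T⁴ with A_surf = 2πrL = 56.30 m².
T⁴ = 3077/(0.33·5.67×10⁻⁸·56.30) = 2.921×10⁹ K⁴.

T ≈ 232 K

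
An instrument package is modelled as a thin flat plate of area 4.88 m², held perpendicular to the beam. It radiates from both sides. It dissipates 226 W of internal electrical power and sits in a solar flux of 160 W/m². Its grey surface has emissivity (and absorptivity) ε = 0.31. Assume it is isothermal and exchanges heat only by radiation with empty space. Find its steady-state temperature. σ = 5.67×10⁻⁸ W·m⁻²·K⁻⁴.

T ≈ 229 K

At steady state, absorbed solar power + internal power = radiated power.
Absorbed: α·S·A_cross = 0.31·160·4.880 = 242.0 W (cross-section A).
Total input = 242.0 + 226 = 468.0 W.
Radiated: εσ·A_surf·T⁴ with A_surf = 2A = 9.760 m².
T⁴ = 468.0/(0.31·5.67×10⁻⁸·9.760) = 2.728×10⁹ K⁴.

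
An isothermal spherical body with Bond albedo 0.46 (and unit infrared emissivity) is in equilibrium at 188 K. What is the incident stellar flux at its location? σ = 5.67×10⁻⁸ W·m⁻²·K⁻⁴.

S ≈ 525 W/m²

(1−a)S·πr² = σ·4πr²·T⁴ ⇒ S = 4σT⁴/(1−a).
S = 4·5.67×10⁻⁸·1.249×10⁹/0.540.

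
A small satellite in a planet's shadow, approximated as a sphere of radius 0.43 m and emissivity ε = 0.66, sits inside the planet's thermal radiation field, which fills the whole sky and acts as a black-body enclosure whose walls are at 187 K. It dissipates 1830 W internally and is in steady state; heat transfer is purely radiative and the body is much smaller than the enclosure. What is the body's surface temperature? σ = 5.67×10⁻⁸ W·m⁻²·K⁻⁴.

T ≈ 386 K

For a small grey body in a large enclosure, net radiated power = εσA(T⁴ − T_w⁴).
Steady state: P = εσA(T⁴ − T_w⁴) with A = 4πr² = 2.324 m².
T⁴ = P/(εσA) + T_w⁴ = 1830/(0.66·5.67×10⁻⁸·2.324) + (187)⁴
    = 2.105×10¹⁰ + 1.223×10⁹ = 2.227×10¹⁰ K⁴.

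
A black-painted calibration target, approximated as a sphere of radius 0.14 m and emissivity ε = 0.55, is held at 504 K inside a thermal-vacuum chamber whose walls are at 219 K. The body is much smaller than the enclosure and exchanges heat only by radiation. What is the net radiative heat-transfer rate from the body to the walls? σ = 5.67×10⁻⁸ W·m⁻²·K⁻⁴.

P_net ≈ 478 W

For a small grey body in a large enclosure: P_net = εσA(T_body⁴ − T_wall⁴).
A = 4πr² = 0.2463 m²; T_body⁴ − T_wall⁴ = 6.452×10¹⁰ − 2.300×10⁹ = 6.222×10¹⁰ K⁴.
|P_net| = 0.55·5.67×10⁻⁸·0.2463·6.222×10¹⁰.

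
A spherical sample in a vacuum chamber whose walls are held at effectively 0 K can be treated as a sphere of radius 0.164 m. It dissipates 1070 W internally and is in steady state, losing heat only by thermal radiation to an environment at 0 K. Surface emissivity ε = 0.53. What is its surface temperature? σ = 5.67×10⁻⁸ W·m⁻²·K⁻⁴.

T ≈ 570 K

Steady state: internal power = radiated power, P = εσA T⁴.
Radiating area A = 4πr² = 0.3380 m².
T⁴ = P/(εσA) = 1070/(0.53·5.67×10⁻⁸·0.3380) = 1.053×10¹¹ K⁴.
T = (1.053×10¹¹)^(1/4).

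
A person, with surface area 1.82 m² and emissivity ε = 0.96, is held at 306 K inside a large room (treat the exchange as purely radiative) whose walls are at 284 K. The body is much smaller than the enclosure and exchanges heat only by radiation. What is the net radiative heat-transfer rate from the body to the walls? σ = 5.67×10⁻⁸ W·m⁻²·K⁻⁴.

P_net ≈ 224 W

For a small grey body in a large enclosure: P_net = εσA(T_body⁴ − T_wall⁴).
A = 1.82 m²; T_body⁴ − T_wall⁴ = 8.768×10⁹ − 6.505×10⁹ = 2.262×10⁹ K⁴.
|P_net| = 0.96·5.67×10⁻⁸·1.820·2.262×10⁹.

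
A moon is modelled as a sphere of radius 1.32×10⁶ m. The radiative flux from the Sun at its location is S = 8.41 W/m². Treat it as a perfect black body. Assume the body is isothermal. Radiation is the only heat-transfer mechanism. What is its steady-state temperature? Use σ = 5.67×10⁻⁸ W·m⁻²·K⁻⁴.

T ≈ 78.0 K

At equilibrium, absorbed power = emitted power.
Absorbing cross-section = πr² = 5.474×10¹² m²; emitting surface = 4πr² = 2.190×10¹³ m² (ratio 4).
S·A_cross = εσ·A_surf·T⁴  ⇒  T⁴ = S/(4σ).
T⁴ = 1.00·8.41/(4·5.67×10⁻⁸) = 3.708×10⁷ K⁴.
T = (3.708×10⁷)^(1/4).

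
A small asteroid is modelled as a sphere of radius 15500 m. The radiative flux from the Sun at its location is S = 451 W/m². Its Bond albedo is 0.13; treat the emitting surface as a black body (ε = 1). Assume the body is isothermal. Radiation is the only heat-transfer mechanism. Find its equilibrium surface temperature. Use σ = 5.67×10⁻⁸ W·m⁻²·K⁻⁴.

T ≈ 204 K

At equilibrium, absorbed power = emitted power.
Absorbing cross-section = πr² = 7.548×10⁸ m²; emitting surface = 4πr² = 3.019×10⁹ m² (ratio 4).
(1−a)S·A_cross = εσ·A_surf·T⁴  ⇒  T⁴ = (1−a)S/(4σ).
T⁴ = 0.870·451/(4·5.67×10⁻⁸) = 1.730×10⁹ K⁴.
T = (1.730×10⁹)^(1/4).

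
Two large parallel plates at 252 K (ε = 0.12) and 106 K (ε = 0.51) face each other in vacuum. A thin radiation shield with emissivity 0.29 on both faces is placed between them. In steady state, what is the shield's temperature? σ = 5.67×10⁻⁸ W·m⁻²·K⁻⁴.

T_s ≈ 188 K

In steady state the net flux on the hot side equals that on the cold side.
σ(T₁⁴−T_s⁴)/D₁ = σ(T_s⁴−T₂⁴)/D₂, with D₁ = 1/ε₁+1/ε_s−1 = 10.78, D₂ = 1/ε_s+1/ε₂−1 = 4.409.
Solve for T_s⁴: T_s⁴ = (D₂·T₁⁴ + D₁·T₂⁴)/(D₁+D₂) = 1.260×10⁹ K⁴.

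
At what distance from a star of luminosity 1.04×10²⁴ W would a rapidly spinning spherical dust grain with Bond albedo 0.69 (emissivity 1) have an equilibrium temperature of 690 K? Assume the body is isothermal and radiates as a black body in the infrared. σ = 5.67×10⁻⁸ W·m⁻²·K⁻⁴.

d ≈ 7.06×10⁸ m

For an isothermal black-emitting sphere, (1−a)S·πr² = σ·4πr²·T⁴ ⇒ S = 4σT⁴/(1−a).
S = 4·5.67×10⁻⁸·(690)⁴/0.310 = 1.658×10⁵ W/m².
Flux falls as S = L/(4πd²), so d = √(L/(4πS)) = √(1.04×10²⁴/(4π·1.658×10⁵)).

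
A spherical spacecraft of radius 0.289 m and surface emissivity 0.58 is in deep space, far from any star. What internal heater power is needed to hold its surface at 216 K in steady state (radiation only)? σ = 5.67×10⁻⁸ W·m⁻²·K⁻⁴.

P = εσ·4πr²·T⁴.
4πr² = 1.050 m²; T⁴ = 2.177×10⁹ K⁴.
P = 0.58·5.67×10⁻⁸·1.050·2.177×10⁹.

P ≈ 75.1 W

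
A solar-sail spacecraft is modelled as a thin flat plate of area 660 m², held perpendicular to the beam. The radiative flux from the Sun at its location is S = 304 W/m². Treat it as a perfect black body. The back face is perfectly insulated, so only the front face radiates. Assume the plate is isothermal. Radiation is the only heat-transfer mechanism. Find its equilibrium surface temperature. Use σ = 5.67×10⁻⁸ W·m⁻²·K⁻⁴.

T ≈ 271 K

At equilibrium, absorbed power = emitted power.
Absorbing cross-section = A = 660.0 m²; emitting surface = A = 660.0 m² (ratio 1).
S·A_cross = εσ·A_surf·T⁴  ⇒  T⁴ = S/(1σ).
T⁴ = 1.00·304/(1·5.67×10⁻⁸) = 5.362×10⁹ K⁴.
T = (5.362×10⁹)^(1/4).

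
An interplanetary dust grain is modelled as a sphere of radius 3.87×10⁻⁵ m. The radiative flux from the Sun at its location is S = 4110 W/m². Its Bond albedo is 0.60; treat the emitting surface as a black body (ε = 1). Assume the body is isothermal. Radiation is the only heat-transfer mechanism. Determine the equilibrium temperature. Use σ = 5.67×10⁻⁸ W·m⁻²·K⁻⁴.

At equilibrium, absorbed power = emitted power.
Absorbing cross-section = πr² = 4.705×10⁻⁹ m²; emitting surface = 4πr² = 1.882×10⁻⁸ m² (ratio 4).
(1−a)S·A_cross = εσ·A_surf·T⁴  ⇒  T⁴ = (1−a)S/(4σ).
T⁴ = 0.400·4110/(4·5.67×10⁻⁸) = 7.249×10⁹ K⁴.
T = (7.249×10⁹)^(1/4).

T ≈ 292 K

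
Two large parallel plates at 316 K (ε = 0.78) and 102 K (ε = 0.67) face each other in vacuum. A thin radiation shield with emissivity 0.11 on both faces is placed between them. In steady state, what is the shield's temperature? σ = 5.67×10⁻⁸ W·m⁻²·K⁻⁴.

In steady state the net flux on the hot side equals that on the cold side.
σ(T₁⁴−T_s⁴)/D₁ = σ(T_s⁴−T₂⁴)/D₂, with D₁ = 1/ε₁+1/ε_s−1 = 9.373, D₂ = 1/ε_s+1/ε₂−1 = 9.583.
Solve for T_s⁴: T_s⁴ = (D₂·T₁⁴ + D₁·T₂⁴)/(D₁+D₂) = 5.094×10⁹ K⁴.

T_s ≈ 267 K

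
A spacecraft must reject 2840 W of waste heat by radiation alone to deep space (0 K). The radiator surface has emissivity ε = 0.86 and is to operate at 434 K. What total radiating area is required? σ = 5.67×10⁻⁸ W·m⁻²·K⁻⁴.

A ≈ 1.64 m²

P = εσA T⁴ ⇒ A = P/(εσT⁴).
T⁴ = 3.548×10¹⁰ K⁴.
A = 2840/(0.86 × 5.67×10⁻⁸ × 3.548×10¹⁰).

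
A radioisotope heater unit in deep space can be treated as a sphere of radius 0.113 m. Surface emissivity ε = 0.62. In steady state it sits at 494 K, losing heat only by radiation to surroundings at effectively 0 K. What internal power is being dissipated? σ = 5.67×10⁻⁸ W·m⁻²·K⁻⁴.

P ≈ 336 W

Steady state: P = εσA T⁴.
A = 4πr² = 0.1605 m²; T⁴ = (494)⁴ = 5.955×10¹⁰ K⁴.
P = 0.62 × 5.67×10⁻⁸ × 0.1605 × 5.955×10¹⁰.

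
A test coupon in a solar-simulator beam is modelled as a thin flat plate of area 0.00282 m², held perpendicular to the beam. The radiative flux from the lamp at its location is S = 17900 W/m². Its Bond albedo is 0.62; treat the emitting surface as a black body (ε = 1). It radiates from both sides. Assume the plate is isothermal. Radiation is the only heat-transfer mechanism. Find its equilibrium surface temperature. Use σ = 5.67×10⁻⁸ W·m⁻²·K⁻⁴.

At equilibrium, absorbed power = emitted power.
Absorbing cross-section = A = 0.002820 m²; emitting surface = 2A = 0.005640 m² (ratio 2).
(1−a)S·A_cross = εσ·A_surf·T⁴  ⇒  T⁴ = (1−a)S/(2σ).
T⁴ = 0.380·17900/(2·5.67×10⁻⁸) = 5.998×10¹⁰ K⁴.
T = (5.998×10¹⁰)^(1/4).

T ≈ 495 K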